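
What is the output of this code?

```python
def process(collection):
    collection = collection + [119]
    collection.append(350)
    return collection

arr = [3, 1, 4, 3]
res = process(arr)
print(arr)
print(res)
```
[3, 1, 4, 3]
[3, 1, 4, 3, 119, 350]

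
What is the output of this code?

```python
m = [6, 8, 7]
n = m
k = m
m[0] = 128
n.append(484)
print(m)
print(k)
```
[128, 8, 7, 484]
[128, 8, 7, 484]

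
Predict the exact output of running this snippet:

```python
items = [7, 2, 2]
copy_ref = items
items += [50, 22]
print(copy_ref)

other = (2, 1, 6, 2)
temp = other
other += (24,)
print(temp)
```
[7, 2, 2, 50, 22]
(2, 1, 6, 2)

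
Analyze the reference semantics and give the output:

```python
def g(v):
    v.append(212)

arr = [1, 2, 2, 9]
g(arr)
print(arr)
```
[1, 2, 2, 9, 212]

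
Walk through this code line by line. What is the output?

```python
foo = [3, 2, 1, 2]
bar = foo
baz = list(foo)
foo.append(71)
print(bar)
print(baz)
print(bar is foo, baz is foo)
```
[3, 2, 1, 2, 71]
[3, 2, 1, 2]
True False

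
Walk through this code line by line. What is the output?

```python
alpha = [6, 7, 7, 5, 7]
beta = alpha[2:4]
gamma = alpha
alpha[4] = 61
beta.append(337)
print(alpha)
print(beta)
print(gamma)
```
[6, 7, 7, 5, 61]
[7, 5, 337]
[6, 7, 7, 5, 61]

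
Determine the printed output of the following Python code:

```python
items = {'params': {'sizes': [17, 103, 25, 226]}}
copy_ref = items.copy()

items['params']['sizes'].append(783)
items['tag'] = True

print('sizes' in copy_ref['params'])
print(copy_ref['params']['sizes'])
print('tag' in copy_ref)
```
True
[17, 103, 25, 226, 783]
False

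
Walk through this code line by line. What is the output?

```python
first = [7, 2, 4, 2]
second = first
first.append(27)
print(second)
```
[7, 2, 4, 2, 27]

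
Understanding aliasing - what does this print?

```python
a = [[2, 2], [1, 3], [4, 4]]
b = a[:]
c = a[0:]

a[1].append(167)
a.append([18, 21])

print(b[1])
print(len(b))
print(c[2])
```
[1, 3, 167]
3
[4, 4]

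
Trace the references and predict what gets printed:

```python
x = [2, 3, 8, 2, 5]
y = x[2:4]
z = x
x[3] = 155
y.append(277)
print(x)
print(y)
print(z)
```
[2, 3, 8, 155, 5]
[8, 2, 277]
[2, 3, 8, 155, 5]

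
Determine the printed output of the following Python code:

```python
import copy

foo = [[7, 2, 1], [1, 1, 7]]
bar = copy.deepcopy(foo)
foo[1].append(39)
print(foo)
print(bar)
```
[[7, 2, 1], [1, 1, 7, 39]]
[[7, 2, 1], [1, 1, 7]]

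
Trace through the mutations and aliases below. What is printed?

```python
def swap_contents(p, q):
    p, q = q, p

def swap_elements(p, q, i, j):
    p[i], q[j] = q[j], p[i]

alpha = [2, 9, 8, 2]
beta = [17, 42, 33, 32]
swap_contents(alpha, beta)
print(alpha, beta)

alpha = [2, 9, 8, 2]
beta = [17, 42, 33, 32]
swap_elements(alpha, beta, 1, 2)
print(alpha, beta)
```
[2, 9, 8, 2] [17, 42, 33, 32]
[2, 33, 8, 2] [17, 42, 9, 32]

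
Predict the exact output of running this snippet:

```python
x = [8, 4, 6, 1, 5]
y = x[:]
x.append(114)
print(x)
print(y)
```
[8, 4, 6, 1, 5, 114]
[8, 4, 6, 1, 5]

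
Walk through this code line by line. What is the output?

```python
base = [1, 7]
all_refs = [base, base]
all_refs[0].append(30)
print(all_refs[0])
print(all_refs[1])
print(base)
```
[1, 7, 30]
[1, 7, 30]
[1, 7, 30]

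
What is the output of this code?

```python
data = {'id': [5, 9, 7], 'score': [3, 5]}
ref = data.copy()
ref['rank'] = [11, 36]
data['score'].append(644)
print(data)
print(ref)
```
{'id': [5, 9, 7], 'score': [3, 5, 644]}
{'id': [5, 9, 7], 'score': [3, 5, 644], 'rank': [11, 36]}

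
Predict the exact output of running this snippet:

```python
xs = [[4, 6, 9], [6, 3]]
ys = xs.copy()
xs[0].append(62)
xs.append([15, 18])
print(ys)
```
[[4, 6, 9, 62], [6, 3]]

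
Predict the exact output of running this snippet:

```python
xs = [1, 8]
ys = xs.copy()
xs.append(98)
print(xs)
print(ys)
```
[1, 8, 98]
[1, 8]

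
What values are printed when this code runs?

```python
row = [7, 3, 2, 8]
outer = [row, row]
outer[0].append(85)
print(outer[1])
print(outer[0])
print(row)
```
[7, 3, 2, 8, 85]
[7, 3, 2, 8, 85]
[7, 3, 2, 8, 85]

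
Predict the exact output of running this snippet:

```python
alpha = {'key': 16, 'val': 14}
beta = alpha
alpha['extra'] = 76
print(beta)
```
{'key': 16, 'val': 14, 'extra': 76}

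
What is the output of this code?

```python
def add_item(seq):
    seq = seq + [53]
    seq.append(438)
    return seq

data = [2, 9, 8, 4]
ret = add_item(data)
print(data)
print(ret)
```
[2, 9, 8, 4]
[2, 9, 8, 4, 53, 438]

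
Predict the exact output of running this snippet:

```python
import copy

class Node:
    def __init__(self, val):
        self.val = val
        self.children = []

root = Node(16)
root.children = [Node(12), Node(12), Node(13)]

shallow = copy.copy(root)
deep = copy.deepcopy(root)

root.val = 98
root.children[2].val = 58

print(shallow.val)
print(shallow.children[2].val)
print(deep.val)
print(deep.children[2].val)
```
16
58
16
13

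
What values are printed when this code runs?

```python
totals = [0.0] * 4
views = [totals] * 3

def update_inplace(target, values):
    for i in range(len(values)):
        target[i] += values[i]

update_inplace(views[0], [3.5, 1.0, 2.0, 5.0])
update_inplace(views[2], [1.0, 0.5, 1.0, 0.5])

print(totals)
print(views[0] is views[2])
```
[4.5, 1.5, 3.0, 5.5]
True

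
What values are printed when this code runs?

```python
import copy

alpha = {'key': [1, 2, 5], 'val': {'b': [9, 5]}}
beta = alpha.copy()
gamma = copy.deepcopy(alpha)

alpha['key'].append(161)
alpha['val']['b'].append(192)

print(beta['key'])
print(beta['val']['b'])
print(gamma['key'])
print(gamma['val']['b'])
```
[1, 2, 5, 161]
[9, 5, 192]
[1, 2, 5]
[9, 5]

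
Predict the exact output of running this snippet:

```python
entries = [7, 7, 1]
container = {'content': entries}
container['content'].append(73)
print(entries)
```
[7, 7, 1, 73]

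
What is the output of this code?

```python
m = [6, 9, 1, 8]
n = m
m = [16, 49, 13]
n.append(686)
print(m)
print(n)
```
[16, 49, 13]
[6, 9, 1, 8, 686]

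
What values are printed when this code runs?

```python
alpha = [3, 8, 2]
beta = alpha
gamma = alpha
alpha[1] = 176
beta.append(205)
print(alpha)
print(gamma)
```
[3, 176, 2, 205]
[3, 176, 2, 205]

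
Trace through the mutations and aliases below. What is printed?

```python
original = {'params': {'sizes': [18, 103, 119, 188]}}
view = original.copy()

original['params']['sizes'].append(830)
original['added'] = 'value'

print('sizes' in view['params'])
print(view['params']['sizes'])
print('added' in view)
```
True
[18, 103, 119, 188, 830]
False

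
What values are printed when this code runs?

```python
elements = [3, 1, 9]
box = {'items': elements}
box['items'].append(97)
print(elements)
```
[3, 1, 9, 97]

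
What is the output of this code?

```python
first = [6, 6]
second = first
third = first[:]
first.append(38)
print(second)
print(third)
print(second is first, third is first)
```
[6, 6, 38]
[6, 6]
True False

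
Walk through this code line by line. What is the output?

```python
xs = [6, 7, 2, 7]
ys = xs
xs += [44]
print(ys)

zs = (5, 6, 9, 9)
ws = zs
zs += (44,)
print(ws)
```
[6, 7, 2, 7, 44]
(5, 6, 9, 9)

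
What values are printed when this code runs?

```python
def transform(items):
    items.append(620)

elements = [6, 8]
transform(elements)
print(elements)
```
[6, 8, 620]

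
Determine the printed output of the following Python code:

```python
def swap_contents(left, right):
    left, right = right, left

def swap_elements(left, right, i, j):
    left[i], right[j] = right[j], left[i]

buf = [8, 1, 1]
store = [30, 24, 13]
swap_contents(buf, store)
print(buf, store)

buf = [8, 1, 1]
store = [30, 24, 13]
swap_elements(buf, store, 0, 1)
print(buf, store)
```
[8, 1, 1] [30, 24, 13]
[24, 1, 1] [30, 8, 13]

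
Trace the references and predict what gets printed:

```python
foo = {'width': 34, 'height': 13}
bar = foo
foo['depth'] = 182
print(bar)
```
{'width': 34, 'height': 13, 'depth': 182}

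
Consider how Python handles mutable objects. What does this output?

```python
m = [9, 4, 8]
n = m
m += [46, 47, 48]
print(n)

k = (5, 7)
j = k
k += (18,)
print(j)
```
[9, 4, 8, 46, 47, 48]
(5, 7)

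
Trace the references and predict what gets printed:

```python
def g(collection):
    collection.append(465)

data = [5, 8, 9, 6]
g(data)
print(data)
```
[5, 8, 9, 6, 465]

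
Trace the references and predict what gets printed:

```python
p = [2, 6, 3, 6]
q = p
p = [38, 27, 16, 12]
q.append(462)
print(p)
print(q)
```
[38, 27, 16, 12]
[2, 6, 3, 6, 462]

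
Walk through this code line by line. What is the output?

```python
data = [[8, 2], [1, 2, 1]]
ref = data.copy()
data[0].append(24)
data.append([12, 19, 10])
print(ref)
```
[[8, 2, 24], [1, 2, 1]]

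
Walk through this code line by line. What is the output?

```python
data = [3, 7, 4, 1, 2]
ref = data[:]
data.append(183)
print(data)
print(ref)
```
[3, 7, 4, 1, 2, 183]
[3, 7, 4, 1, 2]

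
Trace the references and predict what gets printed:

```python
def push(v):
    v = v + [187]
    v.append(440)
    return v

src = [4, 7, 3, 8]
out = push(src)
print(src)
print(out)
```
[4, 7, 3, 8]
[4, 7, 3, 8, 187, 440]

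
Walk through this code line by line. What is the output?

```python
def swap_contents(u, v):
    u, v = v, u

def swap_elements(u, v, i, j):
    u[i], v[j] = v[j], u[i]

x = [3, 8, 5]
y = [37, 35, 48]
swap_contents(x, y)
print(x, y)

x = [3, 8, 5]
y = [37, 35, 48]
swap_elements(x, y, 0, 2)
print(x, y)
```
[3, 8, 5] [37, 35, 48]
[48, 8, 5] [37, 35, 3]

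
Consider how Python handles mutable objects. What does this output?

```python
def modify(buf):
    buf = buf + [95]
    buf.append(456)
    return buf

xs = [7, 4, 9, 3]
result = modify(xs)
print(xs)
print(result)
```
[7, 4, 9, 3]
[7, 4, 9, 3, 95, 456]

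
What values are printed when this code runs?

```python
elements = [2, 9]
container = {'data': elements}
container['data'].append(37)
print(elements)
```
[2, 9, 37]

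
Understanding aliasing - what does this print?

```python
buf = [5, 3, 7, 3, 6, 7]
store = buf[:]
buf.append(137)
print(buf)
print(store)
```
[5, 3, 7, 3, 6, 7, 137]
[5, 3, 7, 3, 6, 7]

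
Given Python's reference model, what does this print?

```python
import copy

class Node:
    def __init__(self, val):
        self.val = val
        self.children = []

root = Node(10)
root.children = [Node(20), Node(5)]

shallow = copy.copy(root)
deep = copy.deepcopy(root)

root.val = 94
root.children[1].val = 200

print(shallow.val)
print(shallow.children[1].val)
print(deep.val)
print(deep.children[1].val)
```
10
200
10
5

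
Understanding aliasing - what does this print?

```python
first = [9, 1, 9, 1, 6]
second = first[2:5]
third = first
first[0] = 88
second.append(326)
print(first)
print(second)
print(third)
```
[88, 1, 9, 1, 6]
[9, 1, 6, 326]
[88, 1, 9, 1, 6]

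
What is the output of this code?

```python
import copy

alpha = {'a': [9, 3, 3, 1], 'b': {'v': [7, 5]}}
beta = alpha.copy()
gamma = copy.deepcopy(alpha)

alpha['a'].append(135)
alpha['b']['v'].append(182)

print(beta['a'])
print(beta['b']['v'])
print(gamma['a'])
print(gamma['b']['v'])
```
[9, 3, 3, 1, 135]
[7, 5, 182]
[9, 3, 3, 1]
[7, 5]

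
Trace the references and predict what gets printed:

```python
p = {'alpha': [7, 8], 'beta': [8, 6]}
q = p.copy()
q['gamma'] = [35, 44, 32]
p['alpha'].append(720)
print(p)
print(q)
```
{'alpha': [7, 8, 720], 'beta': [8, 6]}
{'alpha': [7, 8, 720], 'beta': [8, 6], 'gamma': [35, 44, 32]}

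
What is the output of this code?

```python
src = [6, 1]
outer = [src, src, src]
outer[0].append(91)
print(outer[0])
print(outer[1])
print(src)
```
[6, 1, 91]
[6, 1, 91]
[6, 1, 91]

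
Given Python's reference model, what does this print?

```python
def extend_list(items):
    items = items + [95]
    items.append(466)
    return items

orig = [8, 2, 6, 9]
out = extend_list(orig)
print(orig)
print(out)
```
[8, 2, 6, 9]
[8, 2, 6, 9, 95, 466]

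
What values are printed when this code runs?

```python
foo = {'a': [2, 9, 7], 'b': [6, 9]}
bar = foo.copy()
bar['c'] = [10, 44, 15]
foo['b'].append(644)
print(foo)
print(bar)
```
{'a': [2, 9, 7], 'b': [6, 9, 644]}
{'a': [2, 9, 7], 'b': [6, 9, 644], 'c': [10, 44, 15]}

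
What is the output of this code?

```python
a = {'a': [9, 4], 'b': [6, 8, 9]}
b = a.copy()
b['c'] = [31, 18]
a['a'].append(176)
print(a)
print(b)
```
{'a': [9, 4, 176], 'b': [6, 8, 9]}
{'a': [9, 4, 176], 'b': [6, 8, 9], 'c': [31, 18]}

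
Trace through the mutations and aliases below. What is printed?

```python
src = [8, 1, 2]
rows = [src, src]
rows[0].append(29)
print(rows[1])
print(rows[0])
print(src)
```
[8, 1, 2, 29]
[8, 1, 2, 29]
[8, 1, 2, 29]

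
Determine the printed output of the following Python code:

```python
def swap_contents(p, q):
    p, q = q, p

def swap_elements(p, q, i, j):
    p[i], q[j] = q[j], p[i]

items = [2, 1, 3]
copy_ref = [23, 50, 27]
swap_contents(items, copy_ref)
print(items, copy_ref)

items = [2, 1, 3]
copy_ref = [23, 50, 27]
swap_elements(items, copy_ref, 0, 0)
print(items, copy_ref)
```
[2, 1, 3] [23, 50, 27]
[23, 1, 3] [2, 50, 27]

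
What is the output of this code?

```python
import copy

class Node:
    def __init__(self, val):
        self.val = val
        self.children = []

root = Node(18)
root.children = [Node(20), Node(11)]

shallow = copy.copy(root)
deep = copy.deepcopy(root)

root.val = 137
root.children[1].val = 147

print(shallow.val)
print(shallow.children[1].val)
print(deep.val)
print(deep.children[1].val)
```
18
147
18
11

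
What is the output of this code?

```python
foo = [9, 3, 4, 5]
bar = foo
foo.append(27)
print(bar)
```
[9, 3, 4, 5, 27]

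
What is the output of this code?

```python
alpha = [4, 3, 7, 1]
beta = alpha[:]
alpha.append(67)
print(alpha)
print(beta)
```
[4, 3, 7, 1, 67]
[4, 3, 7, 1]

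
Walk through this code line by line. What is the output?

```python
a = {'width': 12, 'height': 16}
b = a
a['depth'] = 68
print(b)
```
{'width': 12, 'height': 16, 'depth': 68}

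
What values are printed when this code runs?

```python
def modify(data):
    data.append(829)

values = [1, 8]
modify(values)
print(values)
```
[1, 8, 829]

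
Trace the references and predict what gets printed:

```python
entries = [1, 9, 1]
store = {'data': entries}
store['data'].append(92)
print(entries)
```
[1, 9, 1, 92]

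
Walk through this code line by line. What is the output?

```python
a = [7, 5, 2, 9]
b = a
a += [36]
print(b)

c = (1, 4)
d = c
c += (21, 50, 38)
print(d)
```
[7, 5, 2, 9, 36]
(1, 4)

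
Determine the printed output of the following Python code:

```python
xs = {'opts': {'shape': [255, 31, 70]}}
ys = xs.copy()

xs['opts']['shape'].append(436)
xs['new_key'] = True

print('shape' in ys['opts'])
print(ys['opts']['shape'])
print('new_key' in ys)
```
True
[255, 31, 70, 436]
False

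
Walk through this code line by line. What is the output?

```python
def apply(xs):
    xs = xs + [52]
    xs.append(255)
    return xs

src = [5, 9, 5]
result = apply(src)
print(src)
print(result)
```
[5, 9, 5]
[5, 9, 5, 52, 255]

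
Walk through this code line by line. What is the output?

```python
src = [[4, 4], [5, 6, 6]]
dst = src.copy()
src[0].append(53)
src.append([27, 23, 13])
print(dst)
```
[[4, 4, 53], [5, 6, 6]]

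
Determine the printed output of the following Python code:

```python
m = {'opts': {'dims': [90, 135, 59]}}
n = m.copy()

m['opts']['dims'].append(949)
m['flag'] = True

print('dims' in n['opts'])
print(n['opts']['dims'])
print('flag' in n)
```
True
[90, 135, 59, 949]
False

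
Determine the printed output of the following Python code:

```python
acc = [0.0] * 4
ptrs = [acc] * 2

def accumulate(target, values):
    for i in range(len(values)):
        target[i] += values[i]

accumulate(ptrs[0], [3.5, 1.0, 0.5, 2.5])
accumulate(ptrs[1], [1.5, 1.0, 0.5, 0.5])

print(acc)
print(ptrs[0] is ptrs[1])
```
[5.0, 2.0, 1.0, 3.0]
True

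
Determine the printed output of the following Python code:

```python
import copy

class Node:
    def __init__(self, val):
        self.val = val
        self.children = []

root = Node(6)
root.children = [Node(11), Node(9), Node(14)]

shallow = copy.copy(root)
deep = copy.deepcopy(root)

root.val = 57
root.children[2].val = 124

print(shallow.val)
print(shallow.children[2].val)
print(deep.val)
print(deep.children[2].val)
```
6
124
6
14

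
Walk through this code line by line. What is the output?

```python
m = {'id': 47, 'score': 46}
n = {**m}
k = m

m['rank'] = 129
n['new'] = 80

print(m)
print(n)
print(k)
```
{'id': 47, 'score': 46, 'rank': 129}
{'id': 47, 'score': 46, 'new': 80}
{'id': 47, 'score': 46, 'rank': 129}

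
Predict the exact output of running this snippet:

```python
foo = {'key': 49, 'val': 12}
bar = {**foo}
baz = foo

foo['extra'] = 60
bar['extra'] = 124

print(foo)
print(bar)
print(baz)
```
{'key': 49, 'val': 12, 'extra': 60}
{'key': 49, 'val': 12, 'extra': 124}
{'key': 49, 'val': 12, 'extra': 60}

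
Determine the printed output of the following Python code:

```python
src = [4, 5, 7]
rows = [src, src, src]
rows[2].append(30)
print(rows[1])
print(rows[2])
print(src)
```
[4, 5, 7, 30]
[4, 5, 7, 30]
[4, 5, 7, 30]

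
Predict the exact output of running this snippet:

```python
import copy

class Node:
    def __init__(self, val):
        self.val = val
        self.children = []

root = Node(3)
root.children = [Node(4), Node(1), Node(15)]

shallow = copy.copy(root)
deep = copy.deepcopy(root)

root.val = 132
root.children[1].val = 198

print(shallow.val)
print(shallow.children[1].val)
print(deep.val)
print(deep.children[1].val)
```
3
198
3
1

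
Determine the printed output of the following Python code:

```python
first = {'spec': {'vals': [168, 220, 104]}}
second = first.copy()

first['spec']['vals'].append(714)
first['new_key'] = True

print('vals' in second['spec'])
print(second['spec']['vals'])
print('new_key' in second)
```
True
[168, 220, 104, 714]
False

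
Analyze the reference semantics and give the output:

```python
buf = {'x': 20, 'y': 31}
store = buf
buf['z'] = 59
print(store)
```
{'x': 20, 'y': 31, 'z': 59}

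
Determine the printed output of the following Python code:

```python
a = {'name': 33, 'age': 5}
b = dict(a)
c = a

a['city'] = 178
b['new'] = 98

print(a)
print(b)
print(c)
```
{'name': 33, 'age': 5, 'city': 178}
{'name': 33, 'age': 5, 'new': 98}
{'name': 33, 'age': 5, 'city': 178}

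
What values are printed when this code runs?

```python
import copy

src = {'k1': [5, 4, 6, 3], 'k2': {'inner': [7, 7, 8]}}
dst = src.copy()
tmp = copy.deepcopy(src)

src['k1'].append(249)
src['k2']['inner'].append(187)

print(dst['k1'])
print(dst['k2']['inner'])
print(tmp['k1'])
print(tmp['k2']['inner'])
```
[5, 4, 6, 3, 249]
[7, 7, 8, 187]
[5, 4, 6, 3]
[7, 7, 8]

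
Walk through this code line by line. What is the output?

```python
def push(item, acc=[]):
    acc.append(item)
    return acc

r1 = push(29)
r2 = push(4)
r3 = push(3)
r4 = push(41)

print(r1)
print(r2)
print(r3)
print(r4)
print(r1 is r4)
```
[29, 4, 3, 41]
[29, 4, 3, 41]
[29, 4, 3, 41]
[29, 4, 3, 41]
True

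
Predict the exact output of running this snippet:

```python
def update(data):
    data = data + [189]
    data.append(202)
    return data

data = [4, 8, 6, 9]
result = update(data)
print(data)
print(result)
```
[4, 8, 6, 9]
[4, 8, 6, 9, 189, 202]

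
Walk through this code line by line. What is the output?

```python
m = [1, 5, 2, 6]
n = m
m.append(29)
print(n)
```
[1, 5, 2, 6, 29]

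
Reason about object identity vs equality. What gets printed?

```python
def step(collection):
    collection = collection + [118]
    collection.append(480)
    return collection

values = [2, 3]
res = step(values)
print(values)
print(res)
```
[2, 3]
[2, 3, 118, 480]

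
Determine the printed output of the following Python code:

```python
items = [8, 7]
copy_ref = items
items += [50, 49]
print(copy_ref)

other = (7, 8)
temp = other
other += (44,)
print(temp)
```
[8, 7, 50, 49]
(7, 8)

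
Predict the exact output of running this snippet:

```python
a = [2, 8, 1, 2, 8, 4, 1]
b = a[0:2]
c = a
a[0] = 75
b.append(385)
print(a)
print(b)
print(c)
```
[75, 8, 1, 2, 8, 4, 1]
[2, 8, 385]
[75, 8, 1, 2, 8, 4, 1]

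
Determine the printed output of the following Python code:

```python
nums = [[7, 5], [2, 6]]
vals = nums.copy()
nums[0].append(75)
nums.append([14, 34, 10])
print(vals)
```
[[7, 5, 75], [2, 6]]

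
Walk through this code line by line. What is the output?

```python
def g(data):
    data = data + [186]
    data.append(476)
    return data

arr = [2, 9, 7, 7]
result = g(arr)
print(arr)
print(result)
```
[2, 9, 7, 7]
[2, 9, 7, 7, 186, 476]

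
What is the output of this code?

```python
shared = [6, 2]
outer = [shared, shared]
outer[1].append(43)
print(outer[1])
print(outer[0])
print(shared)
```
[6, 2, 43]
[6, 2, 43]
[6, 2, 43]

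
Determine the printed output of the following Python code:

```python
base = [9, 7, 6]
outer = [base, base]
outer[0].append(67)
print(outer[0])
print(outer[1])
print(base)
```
[9, 7, 6, 67]
[9, 7, 6, 67]
[9, 7, 6, 67]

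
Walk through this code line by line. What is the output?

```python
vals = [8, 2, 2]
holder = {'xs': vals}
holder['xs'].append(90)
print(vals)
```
[8, 2, 2, 90]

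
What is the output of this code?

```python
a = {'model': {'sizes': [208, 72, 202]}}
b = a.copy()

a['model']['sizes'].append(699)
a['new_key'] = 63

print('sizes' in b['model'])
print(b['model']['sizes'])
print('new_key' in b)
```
True
[208, 72, 202, 699]
False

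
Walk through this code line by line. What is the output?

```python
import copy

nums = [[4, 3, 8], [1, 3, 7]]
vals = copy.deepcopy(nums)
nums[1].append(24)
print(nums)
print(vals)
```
[[4, 3, 8], [1, 3, 7, 24]]
[[4, 3, 8], [1, 3, 7]]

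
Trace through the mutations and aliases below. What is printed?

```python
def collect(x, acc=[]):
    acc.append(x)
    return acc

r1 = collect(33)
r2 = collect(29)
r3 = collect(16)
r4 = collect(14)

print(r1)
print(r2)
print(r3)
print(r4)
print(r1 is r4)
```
[33, 29, 16, 14]
[33, 29, 16, 14]
[33, 29, 16, 14]
[33, 29, 16, 14]
True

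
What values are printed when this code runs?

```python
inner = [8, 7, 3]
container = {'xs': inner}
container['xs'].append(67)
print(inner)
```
[8, 7, 3, 67]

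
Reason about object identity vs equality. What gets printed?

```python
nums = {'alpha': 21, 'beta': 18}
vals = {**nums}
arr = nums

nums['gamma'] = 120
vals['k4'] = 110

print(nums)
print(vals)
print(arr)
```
{'alpha': 21, 'beta': 18, 'gamma': 120}
{'alpha': 21, 'beta': 18, 'k4': 110}
{'alpha': 21, 'beta': 18, 'gamma': 120}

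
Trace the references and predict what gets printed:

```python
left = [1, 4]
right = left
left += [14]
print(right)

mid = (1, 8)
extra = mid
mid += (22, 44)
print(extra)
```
[1, 4, 14]
(1, 8)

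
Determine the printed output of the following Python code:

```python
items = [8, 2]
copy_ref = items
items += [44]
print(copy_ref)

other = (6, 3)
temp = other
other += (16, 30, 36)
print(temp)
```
[8, 2, 44]
(6, 3)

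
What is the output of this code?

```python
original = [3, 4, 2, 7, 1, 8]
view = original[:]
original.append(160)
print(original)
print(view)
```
[3, 4, 2, 7, 1, 8, 160]
[3, 4, 2, 7, 1, 8]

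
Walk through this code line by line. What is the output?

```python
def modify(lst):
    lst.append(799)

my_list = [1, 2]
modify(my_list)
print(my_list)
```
[1, 2, 799]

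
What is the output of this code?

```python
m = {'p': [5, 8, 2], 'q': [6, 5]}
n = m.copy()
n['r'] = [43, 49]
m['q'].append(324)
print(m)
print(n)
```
{'p': [5, 8, 2], 'q': [6, 5, 324]}
{'p': [5, 8, 2], 'q': [6, 5, 324], 'r': [43, 49]}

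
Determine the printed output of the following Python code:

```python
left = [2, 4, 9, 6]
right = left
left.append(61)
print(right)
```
[2, 4, 9, 6, 61]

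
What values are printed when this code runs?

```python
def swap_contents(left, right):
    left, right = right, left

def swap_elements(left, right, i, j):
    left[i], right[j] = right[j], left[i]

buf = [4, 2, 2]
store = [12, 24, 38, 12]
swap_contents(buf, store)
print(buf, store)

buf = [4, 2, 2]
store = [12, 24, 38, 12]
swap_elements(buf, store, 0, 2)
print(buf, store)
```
[4, 2, 2] [12, 24, 38, 12]
[38, 2, 2] [12, 24, 4, 12]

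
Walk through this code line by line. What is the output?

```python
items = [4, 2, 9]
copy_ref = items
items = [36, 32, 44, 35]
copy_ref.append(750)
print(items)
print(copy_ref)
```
[36, 32, 44, 35]
[4, 2, 9, 750]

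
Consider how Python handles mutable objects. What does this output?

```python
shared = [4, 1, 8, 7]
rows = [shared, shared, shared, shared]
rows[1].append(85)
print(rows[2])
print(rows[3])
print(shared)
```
[4, 1, 8, 7, 85]
[4, 1, 8, 7, 85]
[4, 1, 8, 7, 85]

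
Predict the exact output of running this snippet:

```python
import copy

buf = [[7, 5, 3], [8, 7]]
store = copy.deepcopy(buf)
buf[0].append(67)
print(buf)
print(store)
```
[[7, 5, 3, 67], [8, 7]]
[[7, 5, 3], [8, 7]]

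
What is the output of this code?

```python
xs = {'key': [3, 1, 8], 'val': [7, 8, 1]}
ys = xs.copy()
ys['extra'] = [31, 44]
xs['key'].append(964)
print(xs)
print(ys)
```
{'key': [3, 1, 8, 964], 'val': [7, 8, 1]}
{'key': [3, 1, 8, 964], 'val': [7, 8, 1], 'extra': [31, 44]}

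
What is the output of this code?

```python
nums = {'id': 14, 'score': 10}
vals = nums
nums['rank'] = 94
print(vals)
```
{'id': 14, 'score': 10, 'rank': 94}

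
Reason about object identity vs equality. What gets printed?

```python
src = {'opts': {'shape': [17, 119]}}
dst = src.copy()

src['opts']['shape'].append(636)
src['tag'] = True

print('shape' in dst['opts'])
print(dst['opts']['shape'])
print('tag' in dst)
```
True
[17, 119, 636]
False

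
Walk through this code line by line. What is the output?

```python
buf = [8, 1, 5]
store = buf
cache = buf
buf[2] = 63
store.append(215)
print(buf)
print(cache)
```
[8, 1, 63, 215]
[8, 1, 63, 215]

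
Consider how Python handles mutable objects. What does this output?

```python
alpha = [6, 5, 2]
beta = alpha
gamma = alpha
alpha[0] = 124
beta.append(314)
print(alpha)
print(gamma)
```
[124, 5, 2, 314]
[124, 5, 2, 314]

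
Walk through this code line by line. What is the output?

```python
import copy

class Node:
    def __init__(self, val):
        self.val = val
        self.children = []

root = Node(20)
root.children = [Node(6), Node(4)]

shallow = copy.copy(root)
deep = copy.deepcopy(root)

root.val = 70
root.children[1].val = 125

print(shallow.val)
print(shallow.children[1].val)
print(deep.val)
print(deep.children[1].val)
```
20
125
20
4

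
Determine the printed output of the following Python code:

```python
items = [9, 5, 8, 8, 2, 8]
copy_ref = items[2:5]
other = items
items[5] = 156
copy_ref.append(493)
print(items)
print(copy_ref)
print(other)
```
[9, 5, 8, 8, 2, 156]
[8, 8, 2, 493]
[9, 5, 8, 8, 2, 156]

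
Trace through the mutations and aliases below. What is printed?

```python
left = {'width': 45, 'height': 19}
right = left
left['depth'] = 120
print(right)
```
{'width': 45, 'height': 19, 'depth': 120}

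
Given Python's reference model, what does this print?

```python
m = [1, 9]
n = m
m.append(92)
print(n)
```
[1, 9, 92]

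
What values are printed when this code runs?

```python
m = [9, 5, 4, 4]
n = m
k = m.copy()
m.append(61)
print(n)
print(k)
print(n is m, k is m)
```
[9, 5, 4, 4, 61]
[9, 5, 4, 4]
True False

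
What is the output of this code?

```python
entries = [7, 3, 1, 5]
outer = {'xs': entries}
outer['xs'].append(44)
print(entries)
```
[7, 3, 1, 5, 44]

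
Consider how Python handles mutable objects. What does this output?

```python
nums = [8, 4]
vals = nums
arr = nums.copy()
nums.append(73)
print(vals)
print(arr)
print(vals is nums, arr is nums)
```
[8, 4, 73]
[8, 4]
True False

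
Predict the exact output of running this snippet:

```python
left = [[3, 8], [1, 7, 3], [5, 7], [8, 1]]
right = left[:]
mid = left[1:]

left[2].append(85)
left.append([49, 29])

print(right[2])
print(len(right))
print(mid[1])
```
[5, 7, 85]
4
[5, 7, 85]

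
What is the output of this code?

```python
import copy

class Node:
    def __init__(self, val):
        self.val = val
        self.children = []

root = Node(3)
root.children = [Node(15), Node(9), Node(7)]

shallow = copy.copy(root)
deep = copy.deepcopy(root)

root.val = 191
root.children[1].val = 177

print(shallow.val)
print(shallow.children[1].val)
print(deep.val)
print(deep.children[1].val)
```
3
177
3
9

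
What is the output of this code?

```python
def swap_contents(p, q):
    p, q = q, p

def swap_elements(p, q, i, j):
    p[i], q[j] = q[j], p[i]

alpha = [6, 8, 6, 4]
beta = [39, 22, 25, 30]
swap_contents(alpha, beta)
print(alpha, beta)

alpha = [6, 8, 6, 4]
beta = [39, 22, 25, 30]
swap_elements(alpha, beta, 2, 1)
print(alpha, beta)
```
[6, 8, 6, 4] [39, 22, 25, 30]
[6, 8, 22, 4] [39, 6, 25, 30]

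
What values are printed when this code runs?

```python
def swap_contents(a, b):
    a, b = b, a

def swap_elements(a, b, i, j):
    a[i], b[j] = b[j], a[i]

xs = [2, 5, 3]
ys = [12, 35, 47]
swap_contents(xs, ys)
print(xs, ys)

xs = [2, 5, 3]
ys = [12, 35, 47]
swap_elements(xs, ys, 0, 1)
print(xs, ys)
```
[2, 5, 3] [12, 35, 47]
[35, 5, 3] [12, 2, 47]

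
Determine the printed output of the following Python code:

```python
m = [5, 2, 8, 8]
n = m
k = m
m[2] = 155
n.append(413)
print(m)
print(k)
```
[5, 2, 155, 8, 413]
[5, 2, 155, 8, 413]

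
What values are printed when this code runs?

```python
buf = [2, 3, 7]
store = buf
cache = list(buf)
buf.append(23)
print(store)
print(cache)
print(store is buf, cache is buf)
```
[2, 3, 7, 23]
[2, 3, 7]
True False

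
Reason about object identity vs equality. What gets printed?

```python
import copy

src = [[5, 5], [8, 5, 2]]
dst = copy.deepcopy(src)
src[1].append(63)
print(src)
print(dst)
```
[[5, 5], [8, 5, 2, 63]]
[[5, 5], [8, 5, 2]]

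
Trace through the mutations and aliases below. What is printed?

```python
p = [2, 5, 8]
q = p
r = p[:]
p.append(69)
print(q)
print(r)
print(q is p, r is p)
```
[2, 5, 8, 69]
[2, 5, 8]
True False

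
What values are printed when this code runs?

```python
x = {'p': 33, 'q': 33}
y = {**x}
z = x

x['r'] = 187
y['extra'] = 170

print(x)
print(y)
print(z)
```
{'p': 33, 'q': 33, 'r': 187}
{'p': 33, 'q': 33, 'extra': 170}
{'p': 33, 'q': 33, 'r': 187}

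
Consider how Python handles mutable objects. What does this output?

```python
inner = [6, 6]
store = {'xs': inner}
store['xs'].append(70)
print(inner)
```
[6, 6, 70]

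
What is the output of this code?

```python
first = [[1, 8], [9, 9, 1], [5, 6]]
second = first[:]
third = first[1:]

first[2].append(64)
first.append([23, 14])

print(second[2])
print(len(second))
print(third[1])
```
[5, 6, 64]
3
[5, 6, 64]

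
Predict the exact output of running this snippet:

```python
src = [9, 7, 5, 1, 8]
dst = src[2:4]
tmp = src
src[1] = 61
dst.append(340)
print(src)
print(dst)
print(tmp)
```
[9, 61, 5, 1, 8]
[5, 1, 340]
[9, 61, 5, 1, 8]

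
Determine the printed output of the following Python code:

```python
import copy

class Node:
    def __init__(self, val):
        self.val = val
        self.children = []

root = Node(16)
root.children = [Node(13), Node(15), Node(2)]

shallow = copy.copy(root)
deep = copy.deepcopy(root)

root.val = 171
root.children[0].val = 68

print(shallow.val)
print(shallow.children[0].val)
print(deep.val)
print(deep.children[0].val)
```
16
68
16
13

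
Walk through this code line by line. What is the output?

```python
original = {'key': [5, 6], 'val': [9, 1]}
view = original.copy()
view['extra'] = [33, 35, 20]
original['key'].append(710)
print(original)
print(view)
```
{'key': [5, 6, 710], 'val': [9, 1]}
{'key': [5, 6, 710], 'val': [9, 1], 'extra': [33, 35, 20]}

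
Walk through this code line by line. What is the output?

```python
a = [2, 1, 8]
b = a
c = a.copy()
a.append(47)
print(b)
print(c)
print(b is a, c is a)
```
[2, 1, 8, 47]
[2, 1, 8]
True False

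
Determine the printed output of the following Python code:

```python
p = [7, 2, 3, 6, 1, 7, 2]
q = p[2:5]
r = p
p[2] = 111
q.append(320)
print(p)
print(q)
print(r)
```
[7, 2, 111, 6, 1, 7, 2]
[3, 6, 1, 320]
[7, 2, 111, 6, 1, 7, 2]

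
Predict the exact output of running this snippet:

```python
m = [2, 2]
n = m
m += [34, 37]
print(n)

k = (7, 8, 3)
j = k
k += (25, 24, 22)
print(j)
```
[2, 2, 34, 37]
(7, 8, 3)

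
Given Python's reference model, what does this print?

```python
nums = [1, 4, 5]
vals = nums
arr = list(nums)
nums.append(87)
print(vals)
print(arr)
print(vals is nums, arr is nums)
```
[1, 4, 5, 87]
[1, 4, 5]
True False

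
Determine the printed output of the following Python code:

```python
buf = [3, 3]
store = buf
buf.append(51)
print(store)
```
[3, 3, 51]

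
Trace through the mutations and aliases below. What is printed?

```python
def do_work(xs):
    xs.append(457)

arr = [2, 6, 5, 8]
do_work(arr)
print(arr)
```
[2, 6, 5, 8, 457]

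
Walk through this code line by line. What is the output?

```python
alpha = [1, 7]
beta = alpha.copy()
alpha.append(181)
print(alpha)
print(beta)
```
[1, 7, 181]
[1, 7]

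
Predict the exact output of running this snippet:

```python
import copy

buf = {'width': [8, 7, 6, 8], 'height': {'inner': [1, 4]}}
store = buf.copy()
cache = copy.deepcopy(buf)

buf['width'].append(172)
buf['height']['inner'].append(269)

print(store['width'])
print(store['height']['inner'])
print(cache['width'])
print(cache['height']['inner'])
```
[8, 7, 6, 8, 172]
[1, 4, 269]
[8, 7, 6, 8]
[1, 4]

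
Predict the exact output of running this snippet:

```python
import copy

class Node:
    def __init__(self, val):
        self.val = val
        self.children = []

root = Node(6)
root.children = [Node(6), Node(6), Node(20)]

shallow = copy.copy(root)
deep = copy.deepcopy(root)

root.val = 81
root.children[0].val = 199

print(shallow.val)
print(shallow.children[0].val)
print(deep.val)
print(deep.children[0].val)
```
6
199
6
6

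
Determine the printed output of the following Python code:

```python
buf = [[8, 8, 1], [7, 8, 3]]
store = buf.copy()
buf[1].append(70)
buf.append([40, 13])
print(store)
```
[[8, 8, 1], [7, 8, 3, 70]]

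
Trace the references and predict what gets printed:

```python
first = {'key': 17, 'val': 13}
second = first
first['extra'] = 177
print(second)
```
{'key': 17, 'val': 13, 'extra': 177}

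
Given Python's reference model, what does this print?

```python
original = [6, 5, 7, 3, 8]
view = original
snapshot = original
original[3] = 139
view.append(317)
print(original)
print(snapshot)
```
[6, 5, 7, 139, 8, 317]
[6, 5, 7, 139, 8, 317]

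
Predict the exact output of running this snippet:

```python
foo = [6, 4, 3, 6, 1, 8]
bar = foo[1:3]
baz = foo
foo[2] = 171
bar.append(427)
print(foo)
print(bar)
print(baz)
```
[6, 4, 171, 6, 1, 8]
[4, 3, 427]
[6, 4, 171, 6, 1, 8]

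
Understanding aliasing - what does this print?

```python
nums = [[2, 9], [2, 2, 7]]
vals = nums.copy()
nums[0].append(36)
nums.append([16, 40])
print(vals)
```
[[2, 9, 36], [2, 2, 7]]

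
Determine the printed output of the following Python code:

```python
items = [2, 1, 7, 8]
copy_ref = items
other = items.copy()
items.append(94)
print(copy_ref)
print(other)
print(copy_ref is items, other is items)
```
[2, 1, 7, 8, 94]
[2, 1, 7, 8]
True False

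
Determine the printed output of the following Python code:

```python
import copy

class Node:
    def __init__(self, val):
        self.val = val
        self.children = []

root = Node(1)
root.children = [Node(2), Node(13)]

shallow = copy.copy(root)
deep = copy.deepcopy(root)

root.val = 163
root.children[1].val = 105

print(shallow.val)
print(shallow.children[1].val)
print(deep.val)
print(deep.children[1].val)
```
1
105
1
13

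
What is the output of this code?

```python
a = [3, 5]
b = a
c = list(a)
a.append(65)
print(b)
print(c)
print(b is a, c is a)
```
[3, 5, 65]
[3, 5]
True False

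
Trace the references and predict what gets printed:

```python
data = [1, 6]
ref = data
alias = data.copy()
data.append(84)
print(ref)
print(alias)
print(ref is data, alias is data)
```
[1, 6, 84]
[1, 6]
True False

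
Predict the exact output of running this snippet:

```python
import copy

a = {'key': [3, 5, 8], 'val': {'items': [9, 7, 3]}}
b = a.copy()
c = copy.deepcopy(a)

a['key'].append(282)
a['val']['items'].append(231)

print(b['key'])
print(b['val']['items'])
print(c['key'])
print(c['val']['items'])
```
[3, 5, 8, 282]
[9, 7, 3, 231]
[3, 5, 8]
[9, 7, 3]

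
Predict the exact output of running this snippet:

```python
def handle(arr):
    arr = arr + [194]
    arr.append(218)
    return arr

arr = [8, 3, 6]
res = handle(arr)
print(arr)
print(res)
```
[8, 3, 6]
[8, 3, 6, 194, 218]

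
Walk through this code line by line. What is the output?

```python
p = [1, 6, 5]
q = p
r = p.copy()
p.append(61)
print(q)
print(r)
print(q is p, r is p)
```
[1, 6, 5, 61]
[1, 6, 5]
True False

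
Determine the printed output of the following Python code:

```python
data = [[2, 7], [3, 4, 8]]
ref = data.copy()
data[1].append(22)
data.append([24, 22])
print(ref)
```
[[2, 7], [3, 4, 8, 22]]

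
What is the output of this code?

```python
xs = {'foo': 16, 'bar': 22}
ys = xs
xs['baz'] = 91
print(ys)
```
{'foo': 16, 'bar': 22, 'baz': 91}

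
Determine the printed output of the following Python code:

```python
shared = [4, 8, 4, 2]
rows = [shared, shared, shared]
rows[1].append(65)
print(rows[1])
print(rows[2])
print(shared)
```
[4, 8, 4, 2, 65]
[4, 8, 4, 2, 65]
[4, 8, 4, 2, 65]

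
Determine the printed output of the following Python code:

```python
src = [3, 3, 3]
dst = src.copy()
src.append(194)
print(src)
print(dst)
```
[3, 3, 3, 194]
[3, 3, 3]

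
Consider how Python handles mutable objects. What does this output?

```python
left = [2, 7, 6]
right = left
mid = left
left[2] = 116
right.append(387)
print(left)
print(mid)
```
[2, 7, 116, 387]
[2, 7, 116, 387]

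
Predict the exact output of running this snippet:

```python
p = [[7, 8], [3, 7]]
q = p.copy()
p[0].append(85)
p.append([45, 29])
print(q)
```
[[7, 8, 85], [3, 7]]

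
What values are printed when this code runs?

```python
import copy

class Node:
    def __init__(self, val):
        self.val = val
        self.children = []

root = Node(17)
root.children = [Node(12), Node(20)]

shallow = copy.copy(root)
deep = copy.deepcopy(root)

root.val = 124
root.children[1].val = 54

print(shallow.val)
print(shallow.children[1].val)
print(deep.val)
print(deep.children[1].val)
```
17
54
17
20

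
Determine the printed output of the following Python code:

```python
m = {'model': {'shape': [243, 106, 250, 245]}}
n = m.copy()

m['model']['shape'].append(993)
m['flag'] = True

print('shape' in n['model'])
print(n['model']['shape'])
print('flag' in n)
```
True
[243, 106, 250, 245, 993]
False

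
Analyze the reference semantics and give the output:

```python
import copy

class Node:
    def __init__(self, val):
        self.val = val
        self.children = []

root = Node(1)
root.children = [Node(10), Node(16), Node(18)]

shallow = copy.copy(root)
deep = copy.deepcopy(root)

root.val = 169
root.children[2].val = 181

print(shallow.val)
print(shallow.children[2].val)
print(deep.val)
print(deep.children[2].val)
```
1
181
1
18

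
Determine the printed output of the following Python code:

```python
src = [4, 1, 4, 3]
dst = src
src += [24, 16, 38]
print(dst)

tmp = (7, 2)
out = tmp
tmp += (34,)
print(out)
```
[4, 1, 4, 3, 24, 16, 38]
(7, 2)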